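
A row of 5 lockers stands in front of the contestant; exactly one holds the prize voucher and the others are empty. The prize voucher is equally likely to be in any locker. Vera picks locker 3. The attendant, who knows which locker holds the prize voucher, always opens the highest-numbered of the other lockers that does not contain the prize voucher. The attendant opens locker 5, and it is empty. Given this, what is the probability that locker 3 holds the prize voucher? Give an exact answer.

Apply Bayes' rule, conditioning on where the prize voucher actually is.
If it is in any of lockers 1, 2, 3, and 4 (prior 1/5 each): locker 5 is the highest-numbered option available, probability 1; weight (1/5)·1 = 1/5 each.
If it is in locker 5 (prior 1/5): the attendant opened locker 5, so this case is ruled out; weight (1/5)·0 = 0.
The weights sum to 4/5.
So P(the prize voucher in locker 3 | the attendant opened locker 5) = (1/5) / (4/5) = 1/4.

1/4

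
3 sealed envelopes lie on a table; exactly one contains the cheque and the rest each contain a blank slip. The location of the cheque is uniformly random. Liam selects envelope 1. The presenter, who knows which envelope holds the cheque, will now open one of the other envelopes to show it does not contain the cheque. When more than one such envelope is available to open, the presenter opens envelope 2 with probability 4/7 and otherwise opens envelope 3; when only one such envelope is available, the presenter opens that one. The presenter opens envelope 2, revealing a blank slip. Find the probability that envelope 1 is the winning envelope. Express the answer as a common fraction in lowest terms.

4/11

Consider each possible location of the cheque in turn.
If it is in envelope 1 (prior 1/3): envelope 2 is available, opened with probability 4/7; weight (1/3)·(4/7) = 4/21.
If it is in envelope 2 (prior 1/3): the presenter opened envelope 2, so this case is ruled out; weight (1/3)·0 = 0.
If it is in envelope 3 (prior 1/3): only envelope 2 is available, probability 1; weight (1/3)·1 = 1/3.
The weights sum to 11/21.
So P(the cheque in envelope 1 | the presenter opened envelope 2) = (4/21) / (11/21) = 4/11.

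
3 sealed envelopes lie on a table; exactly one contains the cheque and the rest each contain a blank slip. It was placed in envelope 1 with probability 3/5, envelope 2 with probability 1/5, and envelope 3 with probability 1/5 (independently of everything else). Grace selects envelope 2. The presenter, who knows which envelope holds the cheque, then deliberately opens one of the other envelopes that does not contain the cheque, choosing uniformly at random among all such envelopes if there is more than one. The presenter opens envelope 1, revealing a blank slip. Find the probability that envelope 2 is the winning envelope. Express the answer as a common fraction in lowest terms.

Apply Bayes' rule, conditioning on where the cheque actually is.
If it is in envelope 1 (prior 3/5): the presenter opened envelope 1, so this case is ruled out; weight (3/5)·0 = 0.
If it is in envelope 2 (prior 1/5): the presenter has 2 equally likely choices, so probability 1/2; weight (1/5)·(1/2) = 1/10.
If it is in envelope 3 (prior 1/5): the presenter has no choice, probability 1; weight (1/5)·1 = 1/5.
The weights sum to 3/10.
So P(the cheque in envelope 2 | the presenter opened envelope 1) = (1/10) / (3/10) = 1/3.

1/3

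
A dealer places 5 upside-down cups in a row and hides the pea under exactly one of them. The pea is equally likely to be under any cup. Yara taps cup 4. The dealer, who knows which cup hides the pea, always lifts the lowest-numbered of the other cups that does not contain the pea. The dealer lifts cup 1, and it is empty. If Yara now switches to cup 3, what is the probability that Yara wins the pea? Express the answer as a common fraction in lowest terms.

1/4

Consider each possible location of the pea in turn.
If it is under cup 1 (prior 1/5): the dealer opened cup 1, so this case is ruled out; weight (1/5)·0 = 0.
If it is under any of cups 2, 3, 4, and 5 (prior 1/5 each): cup 1 is the lowest-numbered option available, probability 1; weight (1/5)·1 = 1/5 each.
The weights sum to 4/5.
So P(the pea under cup 3 | the dealer opened cup 1) = (1/5) / (4/5) = 1/4.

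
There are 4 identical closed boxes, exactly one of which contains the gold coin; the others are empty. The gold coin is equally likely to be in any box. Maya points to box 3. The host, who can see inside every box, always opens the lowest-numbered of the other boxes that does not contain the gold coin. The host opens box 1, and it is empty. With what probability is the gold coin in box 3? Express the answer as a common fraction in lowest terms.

Consider each possible location of the gold coin in turn.
If it is in box 1 (prior 1/4): the host opened box 1, so this case is ruled out; weight (1/4)·0 = 0.
If it is in any of boxes 2, 3, and 4 (prior 1/4 each): box 1 is the lowest-numbered option available, probability 1; weight (1/4)·1 = 1/4 each.
The weights sum to 3/4.
So P(the gold coin in box 3 | the host opened box 1) = (1/4) / (3/4) = 1/3.

1/3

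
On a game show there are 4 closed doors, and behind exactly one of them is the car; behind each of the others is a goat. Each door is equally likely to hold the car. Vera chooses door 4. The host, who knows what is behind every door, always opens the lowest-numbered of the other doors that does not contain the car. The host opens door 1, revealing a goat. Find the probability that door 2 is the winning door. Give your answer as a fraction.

Condition on the true location of the car.
If it is behind door 1 (prior 1/4): the host opened door 1, so this case is ruled out; weight (1/4)·0 = 0.
If it is behind any of doors 2, 3, and 4 (prior 1/4 each): door 1 is the lowest-numbered option available, probability 1; weight (1/4)·1 = 1/4 each.
The weights sum to 3/4.
So P(the car behind door 2 | the host opened door 1) = (1/4) / (3/4) = 1/3.

1/3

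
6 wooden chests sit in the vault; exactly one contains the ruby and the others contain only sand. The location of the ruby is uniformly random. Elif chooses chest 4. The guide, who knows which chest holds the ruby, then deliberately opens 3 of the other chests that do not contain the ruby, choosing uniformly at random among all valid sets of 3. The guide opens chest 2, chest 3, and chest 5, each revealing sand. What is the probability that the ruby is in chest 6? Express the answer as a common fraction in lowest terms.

5/12

Condition on the true location of the ruby.
If it is in either of chests 1 and 6 (prior 1/6 each): the guide has 4 equally likely choices, so probability 1/4; weight (1/6)·(1/4) = 1/24 each.
If it is in any of chests 2, 3, and 5 (prior 1/6 each): that chest was opened and seen not to hold the prize — ruled out; weight (1/6)·0 = 0 each.
If it is in chest 4 (prior 1/6): the guide has 10 equally likely choices, so probability 1/10; weight (1/6)·(1/10) = 1/60.
The weights sum to 1/10.
So P(the ruby in chest 6 | the guide opened chest 2, chest 3, and chest 5) = (1/24) / (1/10) = 5/12.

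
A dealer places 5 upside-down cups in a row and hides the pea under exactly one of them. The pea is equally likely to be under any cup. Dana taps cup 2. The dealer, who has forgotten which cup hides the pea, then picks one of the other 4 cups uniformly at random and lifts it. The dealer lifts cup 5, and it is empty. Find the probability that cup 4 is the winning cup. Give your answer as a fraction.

Apply Bayes' rule, conditioning on where the pea actually is.
If it is under any of cups 1, 2, 3, and 4 (prior 1/5 each): the dealer picks cup 5 with probability 1/4 regardless, and it is not the prize; weight (1/5)·(1/4) = 1/20 each.
If it is under cup 5 (prior 1/5): the dealer opened cup 5, so this case is ruled out; weight (1/5)·0 = 0.
The weights sum to 1/5.
So P(the pea under cup 4 | the dealer opened cup 5) = (1/20) / (1/5) = 1/4.

1/4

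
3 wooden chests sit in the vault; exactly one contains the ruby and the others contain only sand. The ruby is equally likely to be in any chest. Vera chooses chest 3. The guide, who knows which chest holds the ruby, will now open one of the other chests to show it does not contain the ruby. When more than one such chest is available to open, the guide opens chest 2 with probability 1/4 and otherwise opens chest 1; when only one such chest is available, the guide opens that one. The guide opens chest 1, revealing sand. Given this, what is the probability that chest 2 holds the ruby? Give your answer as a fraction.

4/7

Apply Bayes' rule, conditioning on where the ruby actually is.
If it is in chest 1 (prior 1/3): the guide opened chest 1, so this case is ruled out; weight (1/3)·0 = 0.
If it is in chest 2 (prior 1/3): only chest 1 is available, probability 1; weight (1/3)·1 = 1/3.
If it is in chest 3 (prior 1/3): chest 2 is available but not opened, probability 3/4; weight (1/3)·(3/4) = 1/4.
The weights sum to 7/12.
So P(the ruby in chest 2 | the guide opened chest 1) = (1/3) / (7/12) = 4/7.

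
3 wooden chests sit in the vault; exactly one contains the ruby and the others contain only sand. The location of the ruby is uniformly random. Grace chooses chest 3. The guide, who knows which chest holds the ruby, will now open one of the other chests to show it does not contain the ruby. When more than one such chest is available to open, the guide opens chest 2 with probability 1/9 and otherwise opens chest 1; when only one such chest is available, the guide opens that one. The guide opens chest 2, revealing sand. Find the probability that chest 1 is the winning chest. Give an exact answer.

Apply Bayes' rule, conditioning on where the ruby actually is.
If it is in chest 1 (prior 1/3): only chest 2 is available, probability 1; weight (1/3)·1 = 1/3.
If it is in chest 2 (prior 1/3): the guide opened chest 2, so this case is ruled out; weight (1/3)·0 = 0.
If it is in chest 3 (prior 1/3): chest 2 is available, opened with probability 1/9; weight (1/3)·(1/9) = 1/27.
The weights sum to 10/27.
So P(the ruby in chest 1 | the guide opened chest 2) = (1/3) / (10/27) = 9/10.

9/10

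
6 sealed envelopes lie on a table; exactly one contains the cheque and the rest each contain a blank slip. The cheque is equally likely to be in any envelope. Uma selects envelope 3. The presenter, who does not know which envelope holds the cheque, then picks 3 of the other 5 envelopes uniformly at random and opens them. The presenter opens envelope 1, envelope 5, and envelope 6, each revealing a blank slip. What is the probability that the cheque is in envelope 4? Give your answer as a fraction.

1/3

Condition on the true location of the cheque.
If it is in any of envelopes 1, 5, and 6 (prior 1/6 each): that envelope was opened and seen not to hold the prize — ruled out; weight (1/6)·0 = 0 each.
If it is in any of envelopes 2, 3, and 4 (prior 1/6 each): the presenter picks exactly this set with probability 1/10 regardless, and none is the prize; weight (1/6)·(1/10) = 1/60 each.
The weights sum to 1/20.
So P(the cheque in envelope 4 | the presenter opened envelope 1, envelope 5, and envelope 6) = (1/60) / (1/20) = 1/3.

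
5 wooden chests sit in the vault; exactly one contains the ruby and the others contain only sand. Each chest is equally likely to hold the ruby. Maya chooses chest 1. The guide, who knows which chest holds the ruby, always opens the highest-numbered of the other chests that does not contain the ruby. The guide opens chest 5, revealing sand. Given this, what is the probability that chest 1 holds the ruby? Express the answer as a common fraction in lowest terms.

1/4

Apply Bayes' rule, conditioning on where the ruby actually is.
If it is in any of chests 1, 2, 3, and 4 (prior 1/5 each): chest 5 is the highest-numbered option available, probability 1; weight (1/5)·1 = 1/5 each.
If it is in chest 5 (prior 1/5): the guide opened chest 5, so this case is ruled out; weight (1/5)·0 = 0.
The weights sum to 4/5.
So P(the ruby in chest 1 | the guide opened chest 5) = (1/5) / (4/5) = 1/4.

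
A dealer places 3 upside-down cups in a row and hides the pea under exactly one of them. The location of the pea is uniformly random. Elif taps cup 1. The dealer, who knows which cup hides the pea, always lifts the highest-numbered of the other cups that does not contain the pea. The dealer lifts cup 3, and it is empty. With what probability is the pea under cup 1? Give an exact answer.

1/2

Consider each possible location of the pea in turn.
If it is under either of cups 1 and 2 (prior 1/3 each): cup 3 is the highest-numbered option available, probability 1; weight (1/3)·1 = 1/3 each.
If it is under cup 3 (prior 1/3): the dealer opened cup 3, so this case is ruled out; weight (1/3)·0 = 0.
The weights sum to 2/3.
So P(the pea under cup 1 | the dealer opened cup 3) = (1/3) / (2/3) = 1/2.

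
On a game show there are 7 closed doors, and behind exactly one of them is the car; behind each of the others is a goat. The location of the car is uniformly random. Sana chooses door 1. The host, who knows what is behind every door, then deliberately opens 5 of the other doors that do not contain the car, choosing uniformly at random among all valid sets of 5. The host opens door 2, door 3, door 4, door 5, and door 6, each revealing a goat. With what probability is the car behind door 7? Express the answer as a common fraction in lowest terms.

Apply Bayes' rule, conditioning on where the car actually is.
If it is behind door 1 (prior 1/7): the host has 6 equally likely choices, so probability 1/6; weight (1/7)·(1/6) = 1/42.
If it is behind any of doors 2, 3, 4, 5, and 6 (prior 1/7 each): that door was opened and seen not to hold the prize — ruled out; weight (1/7)·0 = 0 each.
If it is behind door 7 (prior 1/7): the host has no choice, probability 1; weight (1/7)·1 = 1/7.
The weights sum to 1/6.
So P(the car behind door 7 | the host opened door 2, door 3, door 4, door 5, and door 6) = (1/7) / (1/6) = 6/7.

6/7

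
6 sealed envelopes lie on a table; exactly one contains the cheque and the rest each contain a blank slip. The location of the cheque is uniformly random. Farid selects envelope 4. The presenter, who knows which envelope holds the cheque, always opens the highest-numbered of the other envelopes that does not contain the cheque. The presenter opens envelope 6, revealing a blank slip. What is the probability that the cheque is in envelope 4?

1/5

Condition on the true location of the cheque.
If it is in any of envelopes 1, 2, 3, 4, and 5 (prior 1/6 each): envelope 6 is the highest-numbered option available, probability 1; weight (1/6)·1 = 1/6 each.
If it is in envelope 6 (prior 1/6): the presenter opened envelope 6, so this case is ruled out; weight (1/6)·0 = 0.
The weights sum to 5/6.
So P(the cheque in envelope 4 | the presenter opened envelope 6) = (1/6) / (5/6) = 1/5.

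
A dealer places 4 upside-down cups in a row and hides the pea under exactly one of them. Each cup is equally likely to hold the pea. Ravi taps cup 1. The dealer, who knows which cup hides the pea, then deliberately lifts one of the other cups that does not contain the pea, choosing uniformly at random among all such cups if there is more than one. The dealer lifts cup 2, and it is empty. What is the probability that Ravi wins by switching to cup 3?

3/8

Condition on the true location of the pea.
If it is under cup 1 (prior 1/4): the dealer has 3 equally likely choices, so probability 1/3; weight (1/4)·(1/3) = 1/12.
If it is under cup 2 (prior 1/4): the dealer opened cup 2, so this case is ruled out; weight (1/4)·0 = 0.
If it is under either of cups 3 and 4 (prior 1/4 each): the dealer has 2 equally likely choices, so probability 1/2; weight (1/4)·(1/2) = 1/8 each.
The weights sum to 1/3.
So P(the pea under cup 3 | the dealer opened cup 2) = (1/8) / (1/3) = 3/8.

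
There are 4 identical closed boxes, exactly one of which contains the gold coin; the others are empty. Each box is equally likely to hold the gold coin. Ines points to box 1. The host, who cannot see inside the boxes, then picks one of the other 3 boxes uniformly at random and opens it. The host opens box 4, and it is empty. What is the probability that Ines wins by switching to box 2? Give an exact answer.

1/3

Because the host chose which box to open without knowing where the gold coin is, the choice is independent of the prize location. Learning that box 4 does not hold the gold coin simply rules out that one location and leaves the remaining 3 boxes still equally likely by symmetry.
So P(the gold coin in box 2) = 1/3.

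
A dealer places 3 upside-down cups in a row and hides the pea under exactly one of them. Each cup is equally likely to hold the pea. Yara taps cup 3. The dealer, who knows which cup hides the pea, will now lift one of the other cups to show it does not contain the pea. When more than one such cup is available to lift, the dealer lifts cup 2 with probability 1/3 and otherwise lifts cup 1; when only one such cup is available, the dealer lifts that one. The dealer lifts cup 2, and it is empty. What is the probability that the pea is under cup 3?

Consider each possible location of the pea in turn.
If it is under cup 1 (prior 1/3): only cup 2 is available, probability 1; weight (1/3)·1 = 1/3.
If it is under cup 2 (prior 1/3): the dealer opened cup 2, so this case is ruled out; weight (1/3)·0 = 0.
If it is under cup 3 (prior 1/3): cup 2 is available, opened with probability 1/3; weight (1/3)·(1/3) = 1/9.
The weights sum to 4/9.
So P(the pea under cup 3 | the dealer opened cup 2) = (1/9) / (4/9) = 1/4.

1/4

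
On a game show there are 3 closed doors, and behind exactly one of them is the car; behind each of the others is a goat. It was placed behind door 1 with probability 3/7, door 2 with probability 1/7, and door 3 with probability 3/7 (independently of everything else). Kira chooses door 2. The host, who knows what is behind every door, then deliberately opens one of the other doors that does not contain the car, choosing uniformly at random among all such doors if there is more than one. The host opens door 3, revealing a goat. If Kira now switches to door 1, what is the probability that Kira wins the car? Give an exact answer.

Consider each possible location of the car in turn.
If it is behind door 1 (prior 3/7): the host has no choice, probability 1; weight (3/7)·1 = 3/7.
If it is behind door 2 (prior 1/7): the host has 2 equally likely choices, so probability 1/2; weight (1/7)·(1/2) = 1/14.
If it is behind door 3 (prior 3/7): the host opened door 3, so this case is ruled out; weight (3/7)·0 = 0.
The weights sum to 1/2.
So P(the car behind door 1 | the host opened door 3) = (3/7) / (1/2) = 6/7.

6/7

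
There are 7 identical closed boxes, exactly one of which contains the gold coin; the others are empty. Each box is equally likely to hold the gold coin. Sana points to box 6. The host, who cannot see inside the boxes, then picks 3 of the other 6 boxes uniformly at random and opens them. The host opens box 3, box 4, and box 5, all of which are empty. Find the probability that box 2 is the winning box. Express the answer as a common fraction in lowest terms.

Apply Bayes' rule, conditioning on where the gold coin actually is.
If it is in any of boxes 1, 2, 6, and 7 (prior 1/7 each): the host picks exactly this set with probability 1/20 regardless, and none is the prize; weight (1/7)·(1/20) = 1/140 each.
If it is in any of boxes 3, 4, and 5 (prior 1/7 each): that box was opened and seen not to hold the prize — ruled out; weight (1/7)·0 = 0 each.
The weights sum to 1/35.
So P(the gold coin in box 2 | the host opened box 3, box 4, and box 5) = (1/140) / (1/35) = 1/4.

1/4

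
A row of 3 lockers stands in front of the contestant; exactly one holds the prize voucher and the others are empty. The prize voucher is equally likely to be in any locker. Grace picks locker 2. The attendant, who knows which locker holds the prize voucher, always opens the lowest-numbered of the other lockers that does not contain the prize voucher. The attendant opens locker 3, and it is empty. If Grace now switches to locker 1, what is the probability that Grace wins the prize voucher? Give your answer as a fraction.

Condition on the true location of the prize voucher.
If it is in locker 1 (prior 1/3): locker 3 is the lowest-numbered option available, probability 1; weight (1/3)·1 = 1/3.
If it is in locker 2 (prior 1/3): the attendant would have opened locker 1 instead, probability 0; weight (1/3)·0 = 0.
If it is in locker 3 (prior 1/3): the attendant opened locker 3, so this case is ruled out; weight (1/3)·0 = 0.
The weights sum to 1/3.
So P(the prize voucher in locker 1 | the attendant opened locker 3) = (1/3) / (1/3) = 1.

1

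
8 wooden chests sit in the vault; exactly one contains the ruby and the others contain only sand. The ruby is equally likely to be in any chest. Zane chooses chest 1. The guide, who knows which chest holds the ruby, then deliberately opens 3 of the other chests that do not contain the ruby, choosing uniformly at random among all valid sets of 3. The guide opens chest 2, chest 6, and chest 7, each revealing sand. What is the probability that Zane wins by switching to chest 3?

7/32

Consider each possible location of the ruby in turn.
If it is in chest 1 (prior 1/8): the guide has 35 equally likely choices, so probability 1/35; weight (1/8)·(1/35) = 1/280.
If it is in any of chests 2, 6, and 7 (prior 1/8 each): that chest was opened and seen not to hold the prize — ruled out; weight (1/8)·0 = 0 each.
If it is in any of chests 3, 4, 5, and 8 (prior 1/8 each): the guide has 20 equally likely choices, so probability 1/20; weight (1/8)·(1/20) = 1/160 each.
The weights sum to 1/35.
So P(the ruby in chest 3 | the guide opened chest 2, chest 6, and chest 7) = (1/160) / (1/35) = 7/32.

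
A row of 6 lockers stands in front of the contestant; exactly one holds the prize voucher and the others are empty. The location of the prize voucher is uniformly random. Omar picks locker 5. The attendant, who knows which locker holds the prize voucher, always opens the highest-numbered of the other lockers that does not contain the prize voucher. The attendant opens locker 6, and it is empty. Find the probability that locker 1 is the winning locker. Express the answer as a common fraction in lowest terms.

1/5

Consider each possible location of the prize voucher in turn.
If it is in any of lockers 1, 2, 3, 4, and 5 (prior 1/6 each): locker 6 is the highest-numbered option available, probability 1; weight (1/6)·1 = 1/6 each.
If it is in locker 6 (prior 1/6): the attendant opened locker 6, so this case is ruled out; weight (1/6)·0 = 0.
The weights sum to 5/6.
So P(the prize voucher in locker 1 | the attendant opened locker 6) = (1/6) / (5/6) = 1/5.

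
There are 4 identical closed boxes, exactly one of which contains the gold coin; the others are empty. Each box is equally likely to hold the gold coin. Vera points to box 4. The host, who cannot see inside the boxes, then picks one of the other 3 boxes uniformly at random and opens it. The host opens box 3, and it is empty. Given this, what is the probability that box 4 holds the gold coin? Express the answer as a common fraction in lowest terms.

Consider each possible location of the gold coin in turn.
If it is in any of boxes 1, 2, and 4 (prior 1/4 each): the host picks box 3 with probability 1/3 regardless, and it is not the prize; weight (1/4)·(1/3) = 1/12 each.
If it is in box 3 (prior 1/4): the host opened box 3, so this case is ruled out; weight (1/4)·0 = 0.
The weights sum to 1/4.
So P(the gold coin in box 4 | the host opened box 3) = (1/12) / (1/4) = 1/3.

1/3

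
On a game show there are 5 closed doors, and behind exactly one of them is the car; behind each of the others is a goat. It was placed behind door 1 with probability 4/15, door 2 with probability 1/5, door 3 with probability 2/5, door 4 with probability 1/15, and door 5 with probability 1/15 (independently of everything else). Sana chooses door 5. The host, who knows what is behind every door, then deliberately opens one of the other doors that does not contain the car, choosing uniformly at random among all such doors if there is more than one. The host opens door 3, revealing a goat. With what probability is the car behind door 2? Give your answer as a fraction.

12/35

Apply Bayes' rule, conditioning on where the car actually is.
If it is behind door 1 (prior 4/15): the host has 3 equally likely choices, so probability 1/3; weight (4/15)·(1/3) = 4/45.
If it is behind door 2 (prior 1/5): the host has 3 equally likely choices, so probability 1/3; weight (1/5)·(1/3) = 1/15.
If it is behind door 3 (prior 2/5): the host opened door 3, so this case is ruled out; weight (2/5)·0 = 0.
If it is behind door 4 (prior 1/15): the host has 3 equally likely choices, so probability 1/3; weight (1/15)·(1/3) = 1/45.
If it is behind door 5 (prior 1/15): the host has 4 equally likely choices, so probability 1/4; weight (1/15)·(1/4) = 1/60.
The weights sum to 7/36.
So P(the car behind door 2 | the host opened door 3) = (1/15) / (7/36) = 12/35.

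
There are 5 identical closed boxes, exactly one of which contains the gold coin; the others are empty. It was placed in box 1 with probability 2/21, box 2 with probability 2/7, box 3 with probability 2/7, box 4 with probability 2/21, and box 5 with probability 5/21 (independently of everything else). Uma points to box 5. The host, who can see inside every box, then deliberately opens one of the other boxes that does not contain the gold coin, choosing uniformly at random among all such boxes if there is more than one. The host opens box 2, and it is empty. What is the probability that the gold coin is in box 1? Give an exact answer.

8/55

Condition on the true location of the gold coin.
If it is in either of boxes 1 and 4 (prior 2/21 each): the host has 3 equally likely choices, so probability 1/3; weight (2/21)·(1/3) = 2/63 each.
If it is in box 2 (prior 2/7): the host opened box 2, so this case is ruled out; weight (2/7)·0 = 0.
If it is in box 3 (prior 2/7): the host has 3 equally likely choices, so probability 1/3; weight (2/7)·(1/3) = 2/21.
If it is in box 5 (prior 5/21): the host has 4 equally likely choices, so probability 1/4; weight (5/21)·(1/4) = 5/84.
The weights sum to 55/252.
So P(the gold coin in box 1 | the host opened box 2) = (2/63) / (55/252) = 8/55.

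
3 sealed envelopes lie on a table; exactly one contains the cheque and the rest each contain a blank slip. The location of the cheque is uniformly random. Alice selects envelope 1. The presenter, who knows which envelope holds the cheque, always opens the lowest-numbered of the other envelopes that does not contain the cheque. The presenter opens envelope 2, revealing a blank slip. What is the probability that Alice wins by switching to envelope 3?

Consider each possible location of the cheque in turn.
If it is in either of envelopes 1 and 3 (prior 1/3 each): envelope 2 is the lowest-numbered option available, probability 1; weight (1/3)·1 = 1/3 each.
If it is in envelope 2 (prior 1/3): the presenter opened envelope 2, so this case is ruled out; weight (1/3)·0 = 0.
The weights sum to 2/3.
So P(the cheque in envelope 3 | the presenter opened envelope 2) = (1/3) / (2/3) = 1/2.

1/2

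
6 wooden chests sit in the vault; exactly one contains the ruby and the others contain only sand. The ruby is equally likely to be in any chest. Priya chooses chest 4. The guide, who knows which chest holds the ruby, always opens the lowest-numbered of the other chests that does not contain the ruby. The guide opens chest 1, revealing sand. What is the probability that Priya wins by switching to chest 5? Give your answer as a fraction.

1/5

Consider each possible location of the ruby in turn.
If it is in chest 1 (prior 1/6): the guide opened chest 1, so this case is ruled out; weight (1/6)·0 = 0.
If it is in any of chests 2, 3, 4, 5, and 6 (prior 1/6 each): chest 1 is the lowest-numbered option available, probability 1; weight (1/6)·1 = 1/6 each.
The weights sum to 5/6.
So P(the ruby in chest 5 | the guide opened chest 1) = (1/6) / (5/6) = 1/5.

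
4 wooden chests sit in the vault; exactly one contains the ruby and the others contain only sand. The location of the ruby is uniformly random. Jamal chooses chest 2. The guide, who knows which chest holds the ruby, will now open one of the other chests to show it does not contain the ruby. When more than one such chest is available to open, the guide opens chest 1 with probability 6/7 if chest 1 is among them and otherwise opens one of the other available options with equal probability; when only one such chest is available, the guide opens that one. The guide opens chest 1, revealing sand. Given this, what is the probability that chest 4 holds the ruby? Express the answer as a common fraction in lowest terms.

Consider each possible location of the ruby in turn.
If it is in chest 1 (prior 1/4): the guide opened chest 1, so this case is ruled out; weight (1/4)·0 = 0.
If it is in any of chests 2, 3, and 4 (prior 1/4 each): chest 1 is available, opened with probability 6/7; weight (1/4)·(6/7) = 3/14 each.
The weights sum to 9/14.
So P(the ruby in chest 4 | the guide opened chest 1) = (3/14) / (9/14) = 1/3.

1/3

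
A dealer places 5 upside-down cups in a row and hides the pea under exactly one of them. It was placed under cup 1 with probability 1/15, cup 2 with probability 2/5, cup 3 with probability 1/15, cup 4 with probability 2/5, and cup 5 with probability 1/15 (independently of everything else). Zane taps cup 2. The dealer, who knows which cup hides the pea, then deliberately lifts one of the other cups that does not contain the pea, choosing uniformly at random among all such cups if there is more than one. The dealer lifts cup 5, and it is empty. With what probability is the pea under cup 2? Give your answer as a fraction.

9/25

Apply Bayes' rule, conditioning on where the pea actually is.
If it is under either of cups 1 and 3 (prior 1/15 each): the dealer has 3 equally likely choices, so probability 1/3; weight (1/15)·(1/3) = 1/45 each.
If it is under cup 2 (prior 2/5): the dealer has 4 equally likely choices, so probability 1/4; weight (2/5)·(1/4) = 1/10.
If it is under cup 4 (prior 2/5): the dealer has 3 equally likely choices, so probability 1/3; weight (2/5)·(1/3) = 2/15.
If it is under cup 5 (prior 1/15): the dealer opened cup 5, so this case is ruled out; weight (1/15)·0 = 0.
The weights sum to 5/18.
So P(the pea under cup 2 | the dealer opened cup 5) = (1/10) / (5/18) = 9/25.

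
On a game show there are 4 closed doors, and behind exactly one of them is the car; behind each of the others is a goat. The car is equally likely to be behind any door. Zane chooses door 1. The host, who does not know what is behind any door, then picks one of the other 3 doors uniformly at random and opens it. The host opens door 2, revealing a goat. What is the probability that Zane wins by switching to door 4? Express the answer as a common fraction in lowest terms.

Condition on the true location of the car.
If it is behind any of doors 1, 3, and 4 (prior 1/4 each): the host picks door 2 with probability 1/3 regardless, and it is not the prize; weight (1/4)·(1/3) = 1/12 each.
If it is behind door 2 (prior 1/4): the host opened door 2, so this case is ruled out; weight (1/4)·0 = 0.
The weights sum to 1/4.
So P(the car behind door 4 | the host opened door 2) = (1/12) / (1/4) = 1/3.

1/3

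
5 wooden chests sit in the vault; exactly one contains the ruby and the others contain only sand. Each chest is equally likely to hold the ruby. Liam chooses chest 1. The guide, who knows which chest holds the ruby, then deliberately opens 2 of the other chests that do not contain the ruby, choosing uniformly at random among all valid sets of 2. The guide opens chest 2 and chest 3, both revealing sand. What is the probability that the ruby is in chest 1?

Consider each possible location of the ruby in turn.
If it is in chest 1 (prior 1/5): the guide has 6 equally likely choices, so probability 1/6; weight (1/5)·(1/6) = 1/30.
If it is in either of chests 2 and 3 (prior 1/5 each): that chest was opened and seen not to hold the prize — ruled out; weight (1/5)·0 = 0 each.
If it is in either of chests 4 and 5 (prior 1/5 each): the guide has 3 equally likely choices, so probability 1/3; weight (1/5)·(1/3) = 1/15 each.
The weights sum to 1/6.
So P(the ruby in chest 1 | the guide opened chest 2 and chest 3) = (1/30) / (1/6) = 1/5.

1/5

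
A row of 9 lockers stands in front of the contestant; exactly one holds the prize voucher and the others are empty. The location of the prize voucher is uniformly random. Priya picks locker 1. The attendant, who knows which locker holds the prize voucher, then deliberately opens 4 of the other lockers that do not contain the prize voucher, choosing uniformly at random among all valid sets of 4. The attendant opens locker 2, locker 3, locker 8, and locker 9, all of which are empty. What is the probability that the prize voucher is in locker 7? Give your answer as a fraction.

Condition on the true location of the prize voucher.
If it is in locker 1 (prior 1/9): the attendant has 70 equally likely choices, so probability 1/70; weight (1/9)·(1/70) = 1/630.
If it is in any of lockers 2, 3, 8, and 9 (prior 1/9 each): that locker was opened and seen not to hold the prize — ruled out; weight (1/9)·0 = 0 each.
If it is in any of lockers 4, 5, 6, and 7 (prior 1/9 each): the attendant has 35 equally likely choices, so probability 1/35; weight (1/9)·(1/35) = 1/315 each.
The weights sum to 1/70.
So P(the prize voucher in locker 7 | the attendant opened locker 2, locker 3, locker 8, and locker 9) = (1/315) / (1/70) = 2/9.

2/9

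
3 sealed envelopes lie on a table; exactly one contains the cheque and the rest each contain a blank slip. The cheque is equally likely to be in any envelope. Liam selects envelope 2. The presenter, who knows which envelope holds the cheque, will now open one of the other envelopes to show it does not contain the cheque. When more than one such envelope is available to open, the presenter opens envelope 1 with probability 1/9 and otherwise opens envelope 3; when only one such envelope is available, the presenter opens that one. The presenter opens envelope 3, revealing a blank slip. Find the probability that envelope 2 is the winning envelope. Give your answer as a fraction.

Condition on the true location of the cheque.
If it is in envelope 1 (prior 1/3): only envelope 3 is available, probability 1; weight (1/3)·1 = 1/3.
If it is in envelope 2 (prior 1/3): envelope 1 is available but not opened, probability 8/9; weight (1/3)·(8/9) = 8/27.
If it is in envelope 3 (prior 1/3): the presenter opened envelope 3, so this case is ruled out; weight (1/3)·0 = 0.
The weights sum to 17/27.
So P(the cheque in envelope 2 | the presenter opened envelope 3) = (8/27) / (17/27) = 8/17.

8/17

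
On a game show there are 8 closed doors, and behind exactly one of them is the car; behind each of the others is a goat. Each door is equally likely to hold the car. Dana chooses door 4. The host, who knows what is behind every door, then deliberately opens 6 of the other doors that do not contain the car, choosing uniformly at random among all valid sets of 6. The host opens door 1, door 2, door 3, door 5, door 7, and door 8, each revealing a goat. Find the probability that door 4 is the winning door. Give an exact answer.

Condition on the true location of the car.
If it is behind any of doors 1, 2, 3, 5, 7, and 8 (prior 1/8 each): that door was opened and seen not to hold the prize — ruled out; weight (1/8)·0 = 0 each.
If it is behind door 4 (prior 1/8): the host has 7 equally likely choices, so probability 1/7; weight (1/8)·(1/7) = 1/56.
If it is behind door 6 (prior 1/8): the host has no choice, probability 1; weight (1/8)·1 = 1/8.
The weights sum to 1/7.
So P(the car behind door 4 | the host opened door 1, door 2, door 3, door 5, door 7, and door 8) = (1/56) / (1/7) = 1/8.

1/8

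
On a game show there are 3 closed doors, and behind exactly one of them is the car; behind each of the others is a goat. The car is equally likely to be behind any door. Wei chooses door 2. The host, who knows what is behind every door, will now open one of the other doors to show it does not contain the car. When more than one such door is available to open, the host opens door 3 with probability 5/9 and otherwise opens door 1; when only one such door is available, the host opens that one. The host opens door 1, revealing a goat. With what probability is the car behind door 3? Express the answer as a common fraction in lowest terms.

9/13

Consider each possible location of the car in turn.
If it is behind door 1 (prior 1/3): the host opened door 1, so this case is ruled out; weight (1/3)·0 = 0.
If it is behind door 2 (prior 1/3): door 3 is available but not opened, probability 4/9; weight (1/3)·(4/9) = 4/27.
If it is behind door 3 (prior 1/3): only door 1 is available, probability 1; weight (1/3)·1 = 1/3.
The weights sum to 13/27.
So P(the car behind door 3 | the host opened door 1) = (1/3) / (13/27) = 9/13.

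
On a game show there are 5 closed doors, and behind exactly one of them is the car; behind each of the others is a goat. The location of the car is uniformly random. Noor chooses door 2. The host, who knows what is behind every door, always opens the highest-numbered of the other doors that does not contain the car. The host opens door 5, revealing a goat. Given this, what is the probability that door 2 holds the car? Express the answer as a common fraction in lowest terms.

1/4

Apply Bayes' rule, conditioning on where the car actually is.
If it is behind any of doors 1, 2, 3, and 4 (prior 1/5 each): door 5 is the highest-numbered option available, probability 1; weight (1/5)·1 = 1/5 each.
If it is behind door 5 (prior 1/5): the host opened door 5, so this case is ruled out; weight (1/5)·0 = 0.
The weights sum to 4/5.
So P(the car behind door 2 | the host opened door 5) = (1/5) / (4/5) = 1/4.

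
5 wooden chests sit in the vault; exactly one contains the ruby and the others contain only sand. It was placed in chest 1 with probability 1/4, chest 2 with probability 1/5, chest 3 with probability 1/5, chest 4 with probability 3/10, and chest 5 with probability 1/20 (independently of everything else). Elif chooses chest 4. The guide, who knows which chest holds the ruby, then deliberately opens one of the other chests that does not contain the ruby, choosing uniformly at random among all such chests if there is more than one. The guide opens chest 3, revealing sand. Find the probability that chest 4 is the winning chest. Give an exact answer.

9/29

Condition on the true location of the ruby.
If it is in chest 1 (prior 1/4): the guide has 3 equally likely choices, so probability 1/3; weight (1/4)·(1/3) = 1/12.
If it is in chest 2 (prior 1/5): the guide has 3 equally likely choices, so probability 1/3; weight (1/5)·(1/3) = 1/15.
If it is in chest 3 (prior 1/5): the guide opened chest 3, so this case is ruled out; weight (1/5)·0 = 0.
If it is in chest 4 (prior 3/10): the guide has 4 equally likely choices, so probability 1/4; weight (3/10)·(1/4) = 3/40.
If it is in chest 5 (prior 1/20): the guide has 3 equally likely choices, so probability 1/3; weight (1/20)·(1/3) = 1/60.
The weights sum to 29/120.
So P(the ruby in chest 4 | the guide opened chest 3) = (3/40) / (29/120) = 9/29.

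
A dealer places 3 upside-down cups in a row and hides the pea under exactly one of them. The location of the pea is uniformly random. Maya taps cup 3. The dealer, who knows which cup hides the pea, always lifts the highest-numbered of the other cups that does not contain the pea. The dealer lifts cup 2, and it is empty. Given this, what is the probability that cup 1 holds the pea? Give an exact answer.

1/2

Condition on the true location of the pea.
If it is under either of cups 1 and 3 (prior 1/3 each): cup 2 is the highest-numbered option available, probability 1; weight (1/3)·1 = 1/3 each.
If it is under cup 2 (prior 1/3): the dealer opened cup 2, so this case is ruled out; weight (1/3)·0 = 0.
The weights sum to 2/3.
So P(the pea under cup 1 | the dealer opened cup 2) = (1/3) / (2/3) = 1/2.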